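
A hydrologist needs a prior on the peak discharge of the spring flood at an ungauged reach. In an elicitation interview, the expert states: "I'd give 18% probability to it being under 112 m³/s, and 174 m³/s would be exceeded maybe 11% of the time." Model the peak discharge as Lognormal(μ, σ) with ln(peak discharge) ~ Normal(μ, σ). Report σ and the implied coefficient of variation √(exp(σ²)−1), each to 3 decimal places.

If T ~ Lognormal(μ,σ) then ln T ~ Normal(μ,σ), so the p-quantile of ln T is μ + z_p·σ.
ln(112) = 4.718 and ln(174) = 5.159; z_{0.18} = -0.9154, z_{0.89} = 1.227.
σ = (5.159 − 4.718)/(1.227 − (-0.9154)) = 0.206.
μ = 4.718 − (-0.9154)·0.206 = 4.907.
CV = √(exp(σ²)−1) = √(exp(0.0423)−1) = 0.208.

σ ≈ 0.206, CV ≈ 0.208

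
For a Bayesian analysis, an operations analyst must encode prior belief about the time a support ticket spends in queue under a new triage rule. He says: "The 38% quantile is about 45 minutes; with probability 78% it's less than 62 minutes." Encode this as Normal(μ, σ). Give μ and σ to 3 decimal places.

For Normal(μ,σ), the p-quantile is μ + z_p·σ. Here z_{0.38} = -0.3055, z_{0.78} = 0.7722.
So 45 = μ − 0.3055σ and 62 = μ + 0.7722σ.
Subtracting: σ = (62 − 45)/(0.7722 − (-0.3055)) = 15.775.
Then μ = 45 − (-0.3055)·15.775 = 49.819.

μ = 49.819, σ = 15.775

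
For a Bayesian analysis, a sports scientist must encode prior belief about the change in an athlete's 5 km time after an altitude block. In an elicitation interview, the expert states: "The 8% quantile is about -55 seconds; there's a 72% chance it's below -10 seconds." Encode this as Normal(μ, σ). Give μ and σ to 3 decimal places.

For Normal(μ,σ), the p-quantile is μ + z_p·σ. Here z_{0.08} = -1.405, z_{0.72} = 0.5828.
So -55 = μ − 1.405σ and -10 = μ + 0.5828σ.
Subtracting: σ = (-10 − -55)/(0.5828 − (-1.405)) = 22.637.
Then μ = -55 − (-1.405)·22.637 = -23.194.

μ = -23.194, σ = 22.637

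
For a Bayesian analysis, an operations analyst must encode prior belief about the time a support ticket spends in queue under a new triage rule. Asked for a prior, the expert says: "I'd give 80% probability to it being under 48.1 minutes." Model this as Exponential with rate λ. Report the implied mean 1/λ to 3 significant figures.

P(T < 48.1) = 1 − e^(−λ·48.1) = 0.8, so λ = −ln(1−0.8)/48.1 = −ln(0.2)/48.1 = 0.0335.
Mean = 1/λ = 29.9 minutes.

mean ≈ 29.9 minutes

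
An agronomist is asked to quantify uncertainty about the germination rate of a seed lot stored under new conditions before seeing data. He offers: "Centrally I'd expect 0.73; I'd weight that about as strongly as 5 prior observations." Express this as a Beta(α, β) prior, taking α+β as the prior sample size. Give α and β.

Under the effective-sample-size interpretation, Beta(α, β) has prior mean α/(α+β) and prior sample size α+β.
So α+β = 5 and α/(α+β) = 0.73, giving α = 0.73·5 = 3.65 and β = 5 − 3.65 = 1.35.

α = 3.65, β = 1.35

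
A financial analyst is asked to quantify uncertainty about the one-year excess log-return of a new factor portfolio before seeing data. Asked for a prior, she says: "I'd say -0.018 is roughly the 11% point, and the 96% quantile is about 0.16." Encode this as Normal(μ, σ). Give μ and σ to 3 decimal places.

μ = 0.055, σ = 0.060

The p-quantile of Normal(μ,σ) is μ + z_p·σ, with z_{0.11} = -1.227 and z_{0.96} = 1.751.
Eliminate σ: μ = (z₂·x₁ − z₁·x₂)/(z₂ − z₁) = (1.751·-0.018 − (-1.227)·0.16)/2.977 = 0.055.
Then σ = (x₂ − x₁)/(z₂ − z₁) = (0.16 − -0.018)/2.977 = 0.060.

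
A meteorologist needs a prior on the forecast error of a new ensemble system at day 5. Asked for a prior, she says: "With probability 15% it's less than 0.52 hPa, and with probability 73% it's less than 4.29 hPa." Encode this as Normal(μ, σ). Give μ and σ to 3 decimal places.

μ = 2.889, σ = 2.286

The p-quantile of Normal(μ,σ) is μ + z_p·σ, with z_{0.15} = -1.036 and z_{0.73} = 0.6128.
Eliminate σ: μ = (z₂·x₁ − z₁·x₂)/(z₂ − z₁) = (0.6128·0.52 − (-1.036)·4.29)/1.649 = 2.889.
Then σ = (x₂ − x₁)/(z₂ − z₁) = (4.29 − 0.52)/1.649 = 2.286.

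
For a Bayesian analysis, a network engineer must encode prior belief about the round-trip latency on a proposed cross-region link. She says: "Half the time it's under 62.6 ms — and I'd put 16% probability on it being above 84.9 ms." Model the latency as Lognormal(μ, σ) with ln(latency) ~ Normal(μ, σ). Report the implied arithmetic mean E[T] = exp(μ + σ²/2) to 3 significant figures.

If T ~ Lognormal(μ,σ) then ln T ~ Normal(μ,σ), so the p-quantile of ln T is μ + z_p·σ.
ln(62.6) = 4.137 and ln(84.9) = 4.441; z_{0.5} = 0, z_{0.84} = 0.9945.
σ = (4.441 − 4.137)/(0.9945 − (0)) = 0.306.
μ = 4.137 − (0)·0.306 = 4.137.
E[T] = exp(μ + σ²/2) = exp(4.137 + 0.0469) = 65.6 ms.

E[T] ≈ 65.6 ms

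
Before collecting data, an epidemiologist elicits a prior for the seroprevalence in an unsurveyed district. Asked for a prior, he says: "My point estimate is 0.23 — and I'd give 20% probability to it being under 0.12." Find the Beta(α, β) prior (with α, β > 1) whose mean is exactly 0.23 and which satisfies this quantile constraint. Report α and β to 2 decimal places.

α ≈ 2.46, β ≈ 8.22

With mean 0.23 fixed, write α = 0.23s, β = 0.77s where s = α+β.
Need P(θ < 0.12) = 0.2 under Beta(0.23s, 0.77s). Normal approximation: (q−m)/√(m(1−m)/s) ≈ z_{0.2} = -0.842, so s ≈ 0.23·0.77·(-0.842)²/(0.12−0.23)² = 10.4.
At s = 10.4: P(θ<0.12) ≈ 0.205. Adjusting to match 0.2 gives s ≈ 10.68.
So α = 0.23·10.68 ≈ 2.46, β = 0.77·10.68 ≈ 8.22.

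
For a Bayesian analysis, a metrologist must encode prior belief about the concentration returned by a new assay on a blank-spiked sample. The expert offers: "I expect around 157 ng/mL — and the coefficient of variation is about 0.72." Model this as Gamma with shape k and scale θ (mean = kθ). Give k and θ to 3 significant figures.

k ≈ 1.93, θ ≈ 81.4

For Gamma(k, scale θ): mean = kθ, variance = kθ², so CV = 1/√k.
CV = 0.72, hence k = 1/CV² = 1.93.
Then θ = mean/k = 157/1.93 = 81.4.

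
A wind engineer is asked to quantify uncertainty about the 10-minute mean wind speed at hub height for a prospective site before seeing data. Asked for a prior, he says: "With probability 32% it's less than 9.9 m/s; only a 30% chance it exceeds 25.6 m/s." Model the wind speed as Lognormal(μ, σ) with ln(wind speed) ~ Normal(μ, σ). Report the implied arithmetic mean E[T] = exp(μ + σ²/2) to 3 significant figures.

E[T] ≈ 24.5 m/s

If T ~ Lognormal(μ,σ) then ln T ~ Normal(μ,σ), so the p-quantile of ln T is μ + z_p·σ.
ln(9.9) = 2.293 and ln(25.6) = 3.243; z_{0.32} = -0.4677, z_{0.7} = 0.5244.
σ = (3.243 − 2.293)/(0.5244 − (-0.4677)) = 0.958.
μ = 2.293 − (-0.4677)·0.958 = 2.740.
E[T] = exp(μ + σ²/2) = exp(2.740 + 0.4585) = 24.5 m/s.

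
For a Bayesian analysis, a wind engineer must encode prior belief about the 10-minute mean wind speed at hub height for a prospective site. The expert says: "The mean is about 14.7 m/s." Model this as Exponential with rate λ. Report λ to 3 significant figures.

λ ≈ 0.068

Exponential mean = 1/λ, so λ = 1/14.7 = 0.068.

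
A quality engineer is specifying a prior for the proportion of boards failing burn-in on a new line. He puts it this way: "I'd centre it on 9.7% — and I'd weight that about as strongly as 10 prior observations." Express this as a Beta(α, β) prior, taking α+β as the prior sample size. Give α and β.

α = 0.97, β = 9.03

Under the effective-sample-size interpretation, Beta(α, β) has prior mean α/(α+β) and prior sample size α+β.
So α+β = 10 and α/(α+β) = 0.097, giving α = 0.097·10 = 0.97 and β = 10 − 0.97 = 9.03.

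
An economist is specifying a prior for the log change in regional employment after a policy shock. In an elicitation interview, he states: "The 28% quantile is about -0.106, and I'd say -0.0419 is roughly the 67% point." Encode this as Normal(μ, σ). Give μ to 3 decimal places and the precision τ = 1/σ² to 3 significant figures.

For Normal(μ,σ), the p-quantile is μ + z_p·σ. Here z_{0.28} = -0.5828, z_{0.67} = 0.4399.
So -0.106 = μ − 0.5828σ and -0.0419 = μ + 0.4399σ.
Subtracting: σ = (-0.0419 − -0.106)/(0.4399 − (-0.5828)) = 0.063.
Then μ = -0.106 − (-0.5828)·0.063 = -0.069.
Precision τ = 1/σ² = 1/0.06267² = 255.

μ = -0.069, τ = 255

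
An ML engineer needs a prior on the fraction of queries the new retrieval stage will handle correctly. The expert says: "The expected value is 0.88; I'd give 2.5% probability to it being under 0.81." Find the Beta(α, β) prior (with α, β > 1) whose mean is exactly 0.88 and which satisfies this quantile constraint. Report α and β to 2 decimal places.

α ≈ 88.27, β ≈ 12.04

With mean 0.88 fixed, write α = 0.88s, β = 0.12s where s = α+β.
Need P(θ < 0.81) = 0.025 under Beta(0.88s, 0.12s). Normal approximation: (q−m)/√(m(1−m)/s) ≈ z_{0.025} = -1.96, so s ≈ 0.88·0.12·(-1.96)²/(0.81−0.88)² = 82.8.
At s = 82.8: P(θ<0.81) ≈ 0.036. Adjusting to match 0.025 gives s ≈ 100.31.
So α = 0.88·100.31 ≈ 88.27, β = 0.12·100.31 ≈ 12.04.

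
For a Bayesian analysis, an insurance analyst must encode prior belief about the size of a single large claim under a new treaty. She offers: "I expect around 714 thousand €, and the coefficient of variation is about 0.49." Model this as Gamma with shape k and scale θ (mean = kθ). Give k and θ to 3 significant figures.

k ≈ 4.16, θ ≈ 171

For Gamma(k, scale θ): mean = kθ, variance = kθ², so CV = 1/√k.
CV = 0.49, hence k = 1/CV² = 4.16.
Then θ = mean/k = 714/4.16 = 171.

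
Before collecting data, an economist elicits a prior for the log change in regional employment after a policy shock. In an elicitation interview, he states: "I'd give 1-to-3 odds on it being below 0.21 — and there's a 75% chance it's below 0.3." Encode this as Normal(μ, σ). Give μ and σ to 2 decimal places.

The p-quantile of Normal(μ,σ) is μ + z_p·σ, with z_{0.25} = -0.6745 and z_{0.75} = 0.6745.
Eliminate σ: μ = (z₂·x₁ − z₁·x₂)/(z₂ − z₁) = (0.6745·0.21 − (-0.6745)·0.3)/1.349 = 0.26.
Then σ = (x₂ − x₁)/(z₂ − z₁) = (0.3 − 0.21)/1.349 = 0.07.

μ = 0.26, σ = 0.07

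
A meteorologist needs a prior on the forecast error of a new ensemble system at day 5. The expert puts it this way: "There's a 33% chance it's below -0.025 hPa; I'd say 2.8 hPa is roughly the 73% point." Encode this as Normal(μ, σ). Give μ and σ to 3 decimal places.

μ = 1.156, σ = 2.684

The p-quantile of Normal(μ,σ) is μ + z_p·σ, with z_{0.33} = -0.4399 and z_{0.73} = 0.6128.
Eliminate σ: μ = (z₂·x₁ − z₁·x₂)/(z₂ − z₁) = (0.6128·-0.025 − (-0.4399)·2.8)/1.053 = 1.156.
Then σ = (x₂ − x₁)/(z₂ − z₁) = (2.8 − -0.025)/1.053 = 2.684.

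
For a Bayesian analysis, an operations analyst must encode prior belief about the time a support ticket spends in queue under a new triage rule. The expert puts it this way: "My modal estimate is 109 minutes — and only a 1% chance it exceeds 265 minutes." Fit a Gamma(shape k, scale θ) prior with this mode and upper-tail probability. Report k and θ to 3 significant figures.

Gamma(k,θ) with k>1 has mode (k−1)θ, so θ = 109/(k−1).
Need P(X < 265) = 0.99 with θ tied to k this way. Start at k = 2, θ = 109: P(X<265) ≈ 0.698.
Too low — raise k to concentrate. Iterating converges to k ≈ 6.98.
Then θ = 109/(6.98−1) ≈ 18.2.

k ≈ 6.98, θ ≈ 18.2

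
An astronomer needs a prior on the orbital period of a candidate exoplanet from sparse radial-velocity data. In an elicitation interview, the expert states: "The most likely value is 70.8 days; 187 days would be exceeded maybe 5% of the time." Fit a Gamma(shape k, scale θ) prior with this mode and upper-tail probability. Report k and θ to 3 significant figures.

k ≈ 3.86, θ ≈ 24.8

Gamma(k,θ) with k>1 has mode (k−1)θ, so θ = 70.8/(k−1).
Need P(X < 187) = 0.95 with θ tied to k this way. Start at k = 2, θ = 70.8: P(X<187) ≈ 0.740.
Too low — raise k to concentrate. Iterating converges to k ≈ 3.86.
Then θ = 70.8/(3.86−1) ≈ 24.8.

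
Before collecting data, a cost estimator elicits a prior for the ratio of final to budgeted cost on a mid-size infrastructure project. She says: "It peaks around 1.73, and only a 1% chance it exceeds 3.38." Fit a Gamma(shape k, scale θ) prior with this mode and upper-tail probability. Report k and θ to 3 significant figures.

Gamma(k,θ) with k>1 has mode (k−1)θ, so θ = 1.73/(k−1).
Need P(X < 3.38) = 0.99 with θ tied to k this way. Start at k = 2, θ = 1.73: P(X<3.38) ≈ 0.581.
Too low — raise k to concentrate. Iterating converges to k ≈ 12.
Then θ = 1.73/(12−1) ≈ 0.157.

k ≈ 12, θ ≈ 0.157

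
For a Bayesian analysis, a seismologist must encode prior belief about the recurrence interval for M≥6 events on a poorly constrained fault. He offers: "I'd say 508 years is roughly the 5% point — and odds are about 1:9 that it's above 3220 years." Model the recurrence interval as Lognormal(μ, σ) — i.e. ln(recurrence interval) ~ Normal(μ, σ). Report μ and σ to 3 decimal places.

μ ≈ 7.268, σ ≈ 0.631

If T ~ Lognormal(μ,σ) then ln T ~ Normal(μ,σ), so the p-quantile of ln T is μ + z_p·σ.
ln(508) = 6.23 and ln(3220) = 8.077; z_{0.05} = -1.645, z_{0.9} = 1.282.
σ = (8.077 − 6.23)/(1.282 − (-1.645)) = 0.631.
μ = 6.23 − (-1.645)·0.631 = 7.268.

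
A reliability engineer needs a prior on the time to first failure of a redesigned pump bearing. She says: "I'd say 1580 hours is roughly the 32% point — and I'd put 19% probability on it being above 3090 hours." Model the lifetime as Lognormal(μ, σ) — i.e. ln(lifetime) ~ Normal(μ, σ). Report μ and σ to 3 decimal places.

μ ≈ 7.598, σ ≈ 0.498

If T ~ Lognormal(μ,σ) then ln T ~ Normal(μ,σ), so the p-quantile of ln T is μ + z_p·σ.
ln(1580) = 7.365 and ln(3090) = 8.036; z_{0.32} = -0.4677, z_{0.81} = 0.8779.
σ = (8.036 − 7.365)/(0.8779 − (-0.4677)) = 0.498.
μ = 7.365 − (-0.4677)·0.498 = 7.598.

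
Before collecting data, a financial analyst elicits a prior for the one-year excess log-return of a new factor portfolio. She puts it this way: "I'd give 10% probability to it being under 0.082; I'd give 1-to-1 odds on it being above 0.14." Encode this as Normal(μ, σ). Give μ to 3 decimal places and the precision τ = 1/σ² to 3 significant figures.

μ = 0.140, τ = 488

The p-quantile of Normal(μ,σ) is μ + z_p·σ, with z_{0.1} = -1.282 and z_{0.5} = 0.
Eliminate σ: μ = (z₂·x₁ − z₁·x₂)/(z₂ − z₁) = (0·0.082 − (-1.282)·0.14)/1.282 = 0.140.
Then σ = (x₂ − x₁)/(z₂ − z₁) = (0.14 − 0.082)/1.282 = 0.045.
Precision τ = 1/σ² = 1/0.04526² = 488.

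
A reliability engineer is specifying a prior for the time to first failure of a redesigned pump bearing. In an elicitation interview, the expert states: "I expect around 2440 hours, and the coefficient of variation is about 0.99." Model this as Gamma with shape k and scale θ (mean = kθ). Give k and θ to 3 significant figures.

k ≈ 1.02, θ ≈ 2390

For Gamma(k, scale θ): mean = kθ, variance = kθ², so CV = 1/√k.
CV = 0.99, hence k = 1/CV² = 1.02.
Then θ = mean/k = 2440/1.02 = 2390.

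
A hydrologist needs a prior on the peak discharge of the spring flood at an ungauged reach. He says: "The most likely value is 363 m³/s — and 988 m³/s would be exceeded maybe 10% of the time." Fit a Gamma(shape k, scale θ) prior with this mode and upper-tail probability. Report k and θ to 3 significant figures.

Gamma(k,θ) with k>1 has mode (k−1)θ, so θ = 363/(k−1).
Need P(X < 988) = 0.9 with θ tied to k this way. Start at k = 2, θ = 363: P(X<988) ≈ 0.755.
Too low — raise k to concentrate. Iterating converges to k ≈ 2.91.
Then θ = 363/(2.91−1) ≈ 190.

k ≈ 2.91, θ ≈ 190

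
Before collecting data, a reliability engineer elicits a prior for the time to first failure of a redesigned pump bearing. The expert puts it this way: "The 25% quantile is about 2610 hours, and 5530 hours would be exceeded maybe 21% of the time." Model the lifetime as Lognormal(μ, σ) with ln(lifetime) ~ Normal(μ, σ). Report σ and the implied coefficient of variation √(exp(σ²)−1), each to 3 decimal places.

σ ≈ 0.507, CV ≈ 0.541

If T ~ Lognormal(μ,σ) then ln T ~ Normal(μ,σ), so the p-quantile of ln T is μ + z_p·σ.
ln(2610) = 7.867 and ln(5530) = 8.618; z_{0.25} = -0.6745, z_{0.79} = 0.8064.
σ = (8.618 − 7.867)/(0.8064 − (-0.6745)) = 0.507.
μ = 7.867 − (-0.6745)·0.507 = 8.209.
CV = √(exp(σ²)−1) = √(exp(0.2571)−1) = 0.541.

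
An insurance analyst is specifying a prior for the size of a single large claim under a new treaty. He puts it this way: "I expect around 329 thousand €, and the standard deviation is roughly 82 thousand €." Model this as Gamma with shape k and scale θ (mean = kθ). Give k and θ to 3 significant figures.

For Gamma(k, scale θ): mean = kθ, variance = kθ², so CV = 1/√k.
CV = SD/mean = 82/329 = 0.2492, hence k = 1/CV² = 16.1.
Then θ = mean/k = 329/16.1 = 20.4.

k ≈ 16.1, θ ≈ 20.4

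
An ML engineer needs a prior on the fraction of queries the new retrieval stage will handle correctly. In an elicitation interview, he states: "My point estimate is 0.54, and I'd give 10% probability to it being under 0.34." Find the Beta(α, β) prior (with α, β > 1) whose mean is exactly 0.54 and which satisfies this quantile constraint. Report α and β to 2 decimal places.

With mean 0.54 fixed, write α = 0.54s, β = 0.46s where s = α+β.
Need P(θ < 0.34) = 0.1 under Beta(0.54s, 0.46s). Normal approximation: (q−m)/√(m(1−m)/s) ≈ z_{0.1} = -1.28, so s ≈ 0.54·0.46·(-1.28)²/(0.34−0.54)² = 10.2.
At s = 10.2: P(θ<0.34) ≈ 0.098. Adjusting to match 0.1 gives s ≈ 10.03.
So α = 0.54·10.03 ≈ 5.42, β = 0.46·10.03 ≈ 4.61.

α ≈ 5.42, β ≈ 4.61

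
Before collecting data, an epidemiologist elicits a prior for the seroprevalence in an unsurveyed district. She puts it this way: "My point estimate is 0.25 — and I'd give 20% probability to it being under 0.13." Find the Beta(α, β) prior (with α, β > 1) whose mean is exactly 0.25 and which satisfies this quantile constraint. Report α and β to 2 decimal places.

With mean 0.25 fixed, write α = 0.25s, β = 0.75s where s = α+β.
Need P(θ < 0.13) = 0.2 under Beta(0.25s, 0.75s). Normal approximation: (q−m)/√(m(1−m)/s) ≈ z_{0.2} = -0.842, so s ≈ 0.25·0.75·(-0.842)²/(0.13−0.25)² = 9.2.
At s = 9.2: P(θ<0.13) ≈ 0.205. Adjusting to match 0.2 gives s ≈ 9.51.
So α = 0.25·9.51 ≈ 2.38, β = 0.75·9.51 ≈ 7.13.

α ≈ 2.38, β ≈ 7.13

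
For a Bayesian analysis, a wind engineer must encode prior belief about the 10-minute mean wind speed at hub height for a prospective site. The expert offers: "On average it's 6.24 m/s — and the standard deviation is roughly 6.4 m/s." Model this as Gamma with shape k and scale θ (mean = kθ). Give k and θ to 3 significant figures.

For Gamma(k, scale θ): mean = kθ, variance = kθ², so CV = 1/√k.
CV = SD/mean = 6.4/6.24 = 1.026, hence k = 1/CV² = 0.951.
Then θ = mean/k = 6.24/0.951 = 6.56.

k ≈ 0.951, θ ≈ 6.56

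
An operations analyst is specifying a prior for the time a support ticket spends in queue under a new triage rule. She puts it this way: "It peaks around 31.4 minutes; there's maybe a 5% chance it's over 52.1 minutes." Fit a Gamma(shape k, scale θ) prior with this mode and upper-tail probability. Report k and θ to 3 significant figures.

Gamma(k,θ) with k>1 has mode (k−1)θ, so θ = 31.4/(k−1).
Need P(X < 52.1) = 0.95 with θ tied to k this way. Start at k = 2, θ = 31.4: P(X<52.1) ≈ 0.494.
Too low — raise k to concentrate. Iterating converges to k ≈ 11.9.
Then θ = 31.4/(11.9−1) ≈ 2.88.

k ≈ 11.9, θ ≈ 2.88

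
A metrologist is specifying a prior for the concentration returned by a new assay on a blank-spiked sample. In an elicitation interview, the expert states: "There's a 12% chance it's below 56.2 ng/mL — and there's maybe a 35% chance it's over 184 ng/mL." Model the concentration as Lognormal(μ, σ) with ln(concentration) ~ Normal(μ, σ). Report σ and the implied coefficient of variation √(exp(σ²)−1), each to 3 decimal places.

If T ~ Lognormal(μ,σ) then ln T ~ Normal(μ,σ), so the p-quantile of ln T is μ + z_p·σ.
ln(56.2) = 4.029 and ln(184) = 5.215; z_{0.12} = -1.175, z_{0.65} = 0.3853.
σ = (5.215 − 4.029)/(0.3853 − (-1.175)) = 0.760.
μ = 4.029 − (-1.175)·0.760 = 4.922.
CV = √(exp(σ²)−1) = √(exp(0.5778)−1) = 0.884.

σ ≈ 0.760, CV ≈ 0.884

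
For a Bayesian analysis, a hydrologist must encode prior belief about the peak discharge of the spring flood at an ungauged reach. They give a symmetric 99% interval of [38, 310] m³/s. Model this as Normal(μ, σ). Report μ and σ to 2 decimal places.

μ = 174.00, σ = 52.80

A symmetric 99% interval runs μ ± z·σ with z = 2.576.
Half-width = 136, so σ = 136/2.576 = 52.80.
μ is the interval midpoint, 174.00.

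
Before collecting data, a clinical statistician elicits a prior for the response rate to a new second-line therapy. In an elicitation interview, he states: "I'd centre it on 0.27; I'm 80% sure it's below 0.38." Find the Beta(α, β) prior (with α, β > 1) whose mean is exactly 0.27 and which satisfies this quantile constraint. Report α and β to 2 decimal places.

α ≈ 2.84, β ≈ 7.69

With mean 0.27 fixed, write α = 0.27s, β = 0.73s where s = α+β.
Need P(θ < 0.38) = 0.8 under Beta(0.27s, 0.73s). Normal approximation: (q−m)/√(m(1−m)/s) ≈ z_{0.8} = 0.842, so s ≈ 0.27·0.73·(0.842)²/(0.38−0.27)² = 11.5.
At s = 11.5: P(θ<0.38) ≈ 0.809. Adjusting to match 0.8 gives s ≈ 10.53.
So α = 0.27·10.53 ≈ 2.84, β = 0.73·10.53 ≈ 7.69.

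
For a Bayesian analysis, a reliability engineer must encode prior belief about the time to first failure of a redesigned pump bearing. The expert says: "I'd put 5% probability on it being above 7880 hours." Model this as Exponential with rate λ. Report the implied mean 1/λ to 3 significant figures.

P(T > 7880.0) = e^(−λ·7880.0) = 0.05, so λ = −ln(0.05)/7880.0 = 0.00038.
Mean = 1/λ = 2630 hours.

mean ≈ 2630 hours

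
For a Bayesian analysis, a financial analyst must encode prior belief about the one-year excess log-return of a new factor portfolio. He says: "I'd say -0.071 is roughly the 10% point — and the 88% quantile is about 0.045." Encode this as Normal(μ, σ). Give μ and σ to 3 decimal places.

μ = -0.010, σ = 0.047

For Normal(μ,σ), the p-quantile is μ + z_p·σ. Here z_{0.1} = -1.282, z_{0.88} = 1.175.
So -0.071 = μ − 1.282σ and 0.045 = μ + 1.175σ.
Subtracting: σ = (0.045 − -0.071)/(1.175 − (-1.282)) = 0.047.
Then μ = -0.071 − (-1.282)·0.047 = -0.010.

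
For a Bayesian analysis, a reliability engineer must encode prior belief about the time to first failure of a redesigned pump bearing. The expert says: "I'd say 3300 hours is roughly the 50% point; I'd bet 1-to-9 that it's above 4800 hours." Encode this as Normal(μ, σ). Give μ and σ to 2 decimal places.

μ = 3300.00, σ = 1170.46

For Normal(μ,σ), the p-quantile is μ + z_p·σ. Here z_{0.5} = 0, z_{0.9} = 1.282.
So 3300 = μ + 0σ and 4800 = μ + 1.282σ.
Subtracting: σ = (4800 − 3300)/(1.282 − (0)) = 1170.46.
Then μ = 3300 − (0)·1170.46 = 3300.00.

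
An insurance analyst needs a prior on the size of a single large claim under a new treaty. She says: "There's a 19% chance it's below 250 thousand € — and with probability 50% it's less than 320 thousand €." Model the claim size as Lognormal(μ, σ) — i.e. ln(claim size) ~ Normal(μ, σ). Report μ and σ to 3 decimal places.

If T ~ Lognormal(μ,σ) then ln T ~ Normal(μ,σ), so the p-quantile of ln T is μ + z_p·σ.
ln(250) = 5.521 and ln(320) = 5.768; z_{0.19} = -0.8779, z_{0.5} = 0.
σ = (5.768 − 5.521)/(0 − (-0.8779)) = 0.281.
μ = 5.521 − (-0.8779)·0.281 = 5.768.

μ ≈ 5.768, σ ≈ 0.281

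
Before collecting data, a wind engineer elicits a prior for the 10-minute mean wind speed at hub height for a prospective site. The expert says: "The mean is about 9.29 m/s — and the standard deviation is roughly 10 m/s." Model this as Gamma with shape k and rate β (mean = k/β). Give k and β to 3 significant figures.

For Gamma(k, rate β): mean = k/β, variance = k/β², so CV = 1/√k.
CV = SD/mean = 10/9.29 = 1.076, hence k = 1/CV² = 0.863.
Then β = k/mean = 0.863/9.29 = 0.0929.

k ≈ 0.863, β ≈ 0.0929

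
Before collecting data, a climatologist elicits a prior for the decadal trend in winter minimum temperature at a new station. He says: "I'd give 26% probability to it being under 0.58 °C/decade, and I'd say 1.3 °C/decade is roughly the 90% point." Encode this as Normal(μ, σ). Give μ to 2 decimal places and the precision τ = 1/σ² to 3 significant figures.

The p-quantile of Normal(μ,σ) is μ + z_p·σ, with z_{0.26} = -0.6433 and z_{0.9} = 1.282.
Eliminate σ: μ = (z₂·x₁ − z₁·x₂)/(z₂ − z₁) = (1.282·0.58 − (-0.6433)·1.3)/1.925 = 0.82.
Then σ = (x₂ − x₁)/(z₂ − z₁) = (1.3 − 0.58)/1.925 = 0.37.
Precision τ = 1/σ² = 1/0.374² = 7.15.

μ = 0.82, τ = 7.15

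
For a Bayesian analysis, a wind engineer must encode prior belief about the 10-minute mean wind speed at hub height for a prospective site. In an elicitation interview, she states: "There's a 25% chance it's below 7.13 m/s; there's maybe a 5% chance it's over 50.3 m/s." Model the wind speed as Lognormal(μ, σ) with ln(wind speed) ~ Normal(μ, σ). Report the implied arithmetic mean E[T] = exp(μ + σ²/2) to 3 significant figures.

E[T] ≈ 17.9 m/s

If T ~ Lognormal(μ,σ) then ln T ~ Normal(μ,σ), so the p-quantile of ln T is μ + z_p·σ.
ln(7.13) = 1.964 and ln(50.3) = 3.918; z_{0.25} = -0.6745, z_{0.95} = 1.645.
σ = (3.918 − 1.964)/(1.645 − (-0.6745)) = 0.842.
μ = 1.964 − (-0.6745)·0.842 = 2.532.
E[T] = exp(μ + σ²/2) = exp(2.532 + 0.3548) = 17.9 m/s.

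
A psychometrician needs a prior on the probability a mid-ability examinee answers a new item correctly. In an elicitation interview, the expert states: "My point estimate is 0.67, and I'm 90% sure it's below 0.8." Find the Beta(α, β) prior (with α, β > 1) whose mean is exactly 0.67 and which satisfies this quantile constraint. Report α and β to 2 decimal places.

With mean 0.67 fixed, write α = 0.67s, β = 0.33s where s = α+β.
Need P(θ < 0.8) = 0.9 under Beta(0.67s, 0.33s). Normal approximation: (q−m)/√(m(1−m)/s) ≈ z_{0.9} = 1.28, so s ≈ 0.67·0.33·(1.28)²/(0.8−0.67)² = 21.5.
At s = 21.5: P(θ<0.8) ≈ 0.910. Adjusting to match 0.9 gives s ≈ 19.73.
So α = 0.67·19.73 ≈ 13.22, β = 0.33·19.73 ≈ 6.51.

α ≈ 13.22, β ≈ 6.51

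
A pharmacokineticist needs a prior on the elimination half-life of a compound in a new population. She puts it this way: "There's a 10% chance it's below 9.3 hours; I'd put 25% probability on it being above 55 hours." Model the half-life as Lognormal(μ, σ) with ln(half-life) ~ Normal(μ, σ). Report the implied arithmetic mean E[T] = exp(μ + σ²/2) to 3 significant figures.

If T ~ Lognormal(μ,σ) then ln T ~ Normal(μ,σ), so the p-quantile of ln T is μ + z_p·σ.
ln(9.3) = 2.23 and ln(55) = 4.007; z_{0.1} = -1.282, z_{0.75} = 0.6745.
σ = (4.007 − 2.23)/(0.6745 − (-1.282)) = 0.909.
μ = 2.23 − (-1.282)·0.909 = 3.394.
E[T] = exp(μ + σ²/2) = exp(3.394 + 0.4128) = 45 hours.

E[T] ≈ 45 hours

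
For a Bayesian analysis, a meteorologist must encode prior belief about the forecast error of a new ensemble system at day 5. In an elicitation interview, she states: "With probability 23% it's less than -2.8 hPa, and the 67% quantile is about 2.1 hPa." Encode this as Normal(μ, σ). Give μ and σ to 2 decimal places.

μ = 0.27, σ = 4.16

The p-quantile of Normal(μ,σ) is μ + z_p·σ, with z_{0.23} = -0.7388 and z_{0.67} = 0.4399.
Eliminate σ: μ = (z₂·x₁ − z₁·x₂)/(z₂ − z₁) = (0.4399·-2.8 − (-0.7388)·2.1)/1.179 = 0.27.
Then σ = (x₂ − x₁)/(z₂ − z₁) = (2.1 − -2.8)/1.179 = 4.16.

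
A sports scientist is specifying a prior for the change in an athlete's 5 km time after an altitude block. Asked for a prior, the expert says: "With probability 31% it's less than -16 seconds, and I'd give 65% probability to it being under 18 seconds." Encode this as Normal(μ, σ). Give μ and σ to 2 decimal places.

For Normal(μ,σ), the p-quantile is μ + z_p·σ. Here z_{0.31} = -0.4959, z_{0.65} = 0.3853.
So -16 = μ − 0.4959σ and 18 = μ + 0.3853σ.
Subtracting: σ = (18 − -16)/(0.3853 − (-0.4959)) = 38.59.
Then μ = -16 − (-0.4959)·38.59 = 3.13.

μ = 3.13, σ = 38.59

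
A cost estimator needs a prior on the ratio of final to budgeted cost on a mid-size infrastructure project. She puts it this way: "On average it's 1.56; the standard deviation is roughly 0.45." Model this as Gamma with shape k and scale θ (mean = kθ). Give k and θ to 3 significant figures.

k ≈ 12, θ ≈ 0.13

For Gamma(k, scale θ): mean = kθ, variance = kθ², so CV = 1/√k.
CV = SD/mean = 0.45/1.56 = 0.2885, hence k = 1/CV² = 12.
Then θ = mean/k = 1.56/12 = 0.13.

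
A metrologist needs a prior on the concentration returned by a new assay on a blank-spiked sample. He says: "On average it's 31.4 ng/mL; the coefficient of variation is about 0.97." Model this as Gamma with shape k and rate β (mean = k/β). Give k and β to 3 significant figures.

For Gamma(k, rate β): mean = k/β, variance = k/β², so CV = 1/√k.
CV = 0.97, hence k = 1/CV² = 1.06.
Then β = k/mean = 1.06/31.4 = 0.0338.

k ≈ 1.06, β ≈ 0.0338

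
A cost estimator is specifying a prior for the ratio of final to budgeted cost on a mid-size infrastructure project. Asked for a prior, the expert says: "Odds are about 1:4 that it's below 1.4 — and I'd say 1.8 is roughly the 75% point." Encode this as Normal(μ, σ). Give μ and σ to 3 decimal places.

For Normal(μ,σ), the p-quantile is μ + z_p·σ. Here z_{0.2} = -0.8416, z_{0.75} = 0.6745.
So 1.4 = μ − 0.8416σ and 1.8 = μ + 0.6745σ.
Subtracting: σ = (1.8 − 1.4)/(0.6745 − (-0.8416)) = 0.264.
Then μ = 1.4 − (-0.8416)·0.264 = 1.622.

μ = 1.622, σ = 0.264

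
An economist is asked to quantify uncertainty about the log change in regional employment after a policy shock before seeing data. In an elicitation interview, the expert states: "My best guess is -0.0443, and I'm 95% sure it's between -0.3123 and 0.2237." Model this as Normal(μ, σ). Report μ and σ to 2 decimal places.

μ = -0.04, σ = 0.14

A symmetric 95% interval runs μ ± z·σ with z = 1.96.
Half-width = 0.268, so σ = 0.268/1.96 = 0.14.
μ is the stated best guess, -0.04.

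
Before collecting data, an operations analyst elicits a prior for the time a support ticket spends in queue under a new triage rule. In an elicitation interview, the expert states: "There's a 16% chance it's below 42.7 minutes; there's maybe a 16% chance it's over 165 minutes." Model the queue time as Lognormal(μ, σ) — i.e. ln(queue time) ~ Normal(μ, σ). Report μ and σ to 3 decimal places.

If T ~ Lognormal(μ,σ) then ln T ~ Normal(μ,σ), so the p-quantile of ln T is μ + z_p·σ.
ln(42.7) = 3.754 and ln(165) = 5.106; z_{0.16} = -0.9945, z_{0.84} = 0.9945.
σ = (5.106 − 3.754)/(0.9945 − (-0.9945)) = 0.680.
μ = 3.754 − (-0.9945)·0.680 = 4.430.

μ ≈ 4.430, σ ≈ 0.680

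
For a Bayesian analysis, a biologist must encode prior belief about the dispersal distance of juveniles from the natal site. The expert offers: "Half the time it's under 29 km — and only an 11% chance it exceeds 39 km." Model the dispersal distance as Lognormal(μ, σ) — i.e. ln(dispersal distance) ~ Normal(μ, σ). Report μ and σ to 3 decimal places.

If T ~ Lognormal(μ,σ) then ln T ~ Normal(μ,σ), so the p-quantile of ln T is μ + z_p·σ.
ln(29) = 3.367 and ln(39) = 3.664; z_{0.5} = 0, z_{0.89} = 1.227.
σ = (3.664 − 3.367)/(1.227 − (0)) = 0.242.
μ = 3.367 − (0)·0.242 = 3.367.

μ ≈ 3.367, σ ≈ 0.242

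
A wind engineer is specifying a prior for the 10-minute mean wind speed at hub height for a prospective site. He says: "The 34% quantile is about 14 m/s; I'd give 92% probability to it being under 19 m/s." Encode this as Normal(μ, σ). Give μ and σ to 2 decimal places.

μ = 15.13, σ = 2.75

For Normal(μ,σ), the p-quantile is μ + z_p·σ. Here z_{0.34} = -0.4125, z_{0.92} = 1.405.
So 14 = μ − 0.4125σ and 19 = μ + 1.405σ.
Subtracting: σ = (19 − 14)/(1.405 − (-0.4125)) = 2.75.
Then μ = 14 − (-0.4125)·2.75 = 15.13.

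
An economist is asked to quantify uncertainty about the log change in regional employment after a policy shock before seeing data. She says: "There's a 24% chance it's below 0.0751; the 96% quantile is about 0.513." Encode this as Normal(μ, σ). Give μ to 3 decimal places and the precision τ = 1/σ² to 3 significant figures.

μ = 0.201, τ = 31.5

For Normal(μ,σ), the p-quantile is μ + z_p·σ. Here z_{0.24} = -0.7063, z_{0.96} = 1.751.
So 0.0751 = μ − 0.7063σ and 0.513 = μ + 1.751σ.
Subtracting: σ = (0.513 − 0.0751)/(1.751 − (-0.7063)) = 0.178.
Then μ = 0.0751 − (-0.7063)·0.178 = 0.201.
Precision τ = 1/σ² = 1/0.1782² = 31.5.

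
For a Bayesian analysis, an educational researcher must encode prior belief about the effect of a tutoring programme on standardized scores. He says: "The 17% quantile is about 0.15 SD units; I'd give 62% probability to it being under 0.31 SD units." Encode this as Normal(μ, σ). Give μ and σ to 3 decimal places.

μ = 0.271, σ = 0.127

The p-quantile of Normal(μ,σ) is μ + z_p·σ, with z_{0.17} = -0.9542 and z_{0.62} = 0.3055.
Eliminate σ: μ = (z₂·x₁ − z₁·x₂)/(z₂ − z₁) = (0.3055·0.15 − (-0.9542)·0.31)/1.26 = 0.271.
Then σ = (x₂ − x₁)/(z₂ − z₁) = (0.31 − 0.15)/1.26 = 0.127.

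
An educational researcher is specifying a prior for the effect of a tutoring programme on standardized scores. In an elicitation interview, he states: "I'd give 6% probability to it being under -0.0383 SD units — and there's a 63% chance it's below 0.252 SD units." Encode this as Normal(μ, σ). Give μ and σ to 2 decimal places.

μ = 0.20, σ = 0.15

The p-quantile of Normal(μ,σ) is μ + z_p·σ, with z_{0.06} = -1.555 and z_{0.63} = 0.3319.
Eliminate σ: μ = (z₂·x₁ − z₁·x₂)/(z₂ − z₁) = (0.3319·-0.0383 − (-1.555)·0.252)/1.887 = 0.20.
Then σ = (x₂ − x₁)/(z₂ − z₁) = (0.252 − -0.0383)/1.887 = 0.15.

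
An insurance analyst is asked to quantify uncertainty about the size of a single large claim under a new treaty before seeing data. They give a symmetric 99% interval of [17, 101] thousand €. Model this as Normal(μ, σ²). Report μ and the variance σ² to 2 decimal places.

μ = 59.00, σ² = 265.87

A symmetric 99% interval runs μ ± z·σ with z = 2.576.
Half-width = 42, so σ = 42/2.576 = 16.305 and σ² = 265.87.
μ is the interval midpoint, 59.00.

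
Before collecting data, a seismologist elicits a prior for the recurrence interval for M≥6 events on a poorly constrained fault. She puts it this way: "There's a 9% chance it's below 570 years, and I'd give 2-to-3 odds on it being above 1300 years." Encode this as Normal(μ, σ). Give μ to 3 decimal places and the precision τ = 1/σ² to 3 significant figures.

The p-quantile of Normal(μ,σ) is μ + z_p·σ, with z_{0.09} = -1.341 and z_{0.6} = 0.2533.
Eliminate σ: μ = (z₂·x₁ − z₁·x₂)/(z₂ − z₁) = (0.2533·570 − (-1.341)·1300)/1.594 = 1183.983.
Then σ = (x₂ − x₁)/(z₂ − z₁) = (1300 − 570)/1.594 = 457.938.
Precision τ = 1/σ² = 1/457.9² = 4.77e-06.

μ = 1183.983, τ = 4.77e-06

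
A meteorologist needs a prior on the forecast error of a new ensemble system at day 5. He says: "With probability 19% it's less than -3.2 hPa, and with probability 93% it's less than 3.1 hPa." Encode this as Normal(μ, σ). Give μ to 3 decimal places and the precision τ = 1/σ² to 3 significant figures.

The p-quantile of Normal(μ,σ) is μ + z_p·σ, with z_{0.19} = -0.8779 and z_{0.93} = 1.476.
Eliminate σ: μ = (z₂·x₁ − z₁·x₂)/(z₂ − z₁) = (1.476·-3.2 − (-0.8779)·3.1)/2.354 = -0.850.
Then σ = (x₂ − x₁)/(z₂ − z₁) = (3.1 − -3.2)/2.354 = 2.677.
Precision τ = 1/σ² = 1/2.677² = 0.14.

μ = -0.850, τ = 0.14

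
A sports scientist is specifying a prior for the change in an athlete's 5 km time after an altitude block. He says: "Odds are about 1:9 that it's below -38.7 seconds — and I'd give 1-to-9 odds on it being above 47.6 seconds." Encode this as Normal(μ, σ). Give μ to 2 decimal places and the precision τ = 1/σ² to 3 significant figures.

The p-quantile of Normal(μ,σ) is μ + z_p·σ, with z_{0.1} = -1.282 and z_{0.9} = 1.282.
Eliminate σ: μ = (z₂·x₁ − z₁·x₂)/(z₂ − z₁) = (1.282·-38.7 − (-1.282)·47.6)/2.563 = 4.45.
Then σ = (x₂ − x₁)/(z₂ − z₁) = (47.6 − -38.7)/2.563 = 33.67.
Precision τ = 1/σ² = 1/33.67² = 0.000882.

μ = 4.45, τ = 0.000882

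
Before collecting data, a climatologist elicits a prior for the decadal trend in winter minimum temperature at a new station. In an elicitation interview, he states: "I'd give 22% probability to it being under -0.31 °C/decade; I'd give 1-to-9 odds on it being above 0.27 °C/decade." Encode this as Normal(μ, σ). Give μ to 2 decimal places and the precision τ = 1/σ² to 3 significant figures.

The p-quantile of Normal(μ,σ) is μ + z_p·σ, with z_{0.22} = -0.7722 and z_{0.9} = 1.282.
Eliminate σ: μ = (z₂·x₁ − z₁·x₂)/(z₂ − z₁) = (1.282·-0.31 − (-0.7722)·0.27)/2.054 = -0.09.
Then σ = (x₂ − x₁)/(z₂ − z₁) = (0.27 − -0.31)/2.054 = 0.28.
Precision τ = 1/σ² = 1/0.2824² = 12.5.

μ = -0.09, τ = 12.5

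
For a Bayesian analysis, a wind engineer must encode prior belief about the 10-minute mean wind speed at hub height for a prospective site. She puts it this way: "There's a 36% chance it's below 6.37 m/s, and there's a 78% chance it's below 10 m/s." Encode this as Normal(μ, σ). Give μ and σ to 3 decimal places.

The p-quantile of Normal(μ,σ) is μ + z_p·σ, with z_{0.36} = -0.3585 and z_{0.78} = 0.7722.
Eliminate σ: μ = (z₂·x₁ − z₁·x₂)/(z₂ − z₁) = (0.7722·6.37 − (-0.3585)·10)/1.131 = 7.521.
Then σ = (x₂ − x₁)/(z₂ − z₁) = (10 − 6.37)/1.131 = 3.211.

μ = 7.521, σ = 3.211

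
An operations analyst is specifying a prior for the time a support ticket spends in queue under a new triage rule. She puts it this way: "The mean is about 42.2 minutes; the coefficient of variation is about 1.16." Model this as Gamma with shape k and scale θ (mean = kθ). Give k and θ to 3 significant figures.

k ≈ 0.743, θ ≈ 56.8

For Gamma(k, scale θ): mean = kθ, variance = kθ², so CV = 1/√k.
CV = 1.16, hence k = 1/CV² = 0.743.
Then θ = mean/k = 42.2/0.743 = 56.8.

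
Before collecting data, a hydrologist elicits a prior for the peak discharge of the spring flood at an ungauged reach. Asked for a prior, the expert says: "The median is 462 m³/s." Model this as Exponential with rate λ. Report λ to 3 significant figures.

Exponential median = ln 2 / λ, so λ = ln 2 / 462.0 = 0.0015.

λ ≈ 0.0015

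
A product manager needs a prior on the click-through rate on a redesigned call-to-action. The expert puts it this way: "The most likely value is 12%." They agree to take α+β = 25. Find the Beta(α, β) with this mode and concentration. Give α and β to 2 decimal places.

α = 3.76, β = 21.24

For α,β > 1 the Beta mode is (α−1)/(α+β−2). With α+β = 25, the mode is (α−1)/23.
Set (α−1)/23 = 0.12 → α = 1 + 0.12·23 = 3.76.
β = 25 − α = 21.24.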